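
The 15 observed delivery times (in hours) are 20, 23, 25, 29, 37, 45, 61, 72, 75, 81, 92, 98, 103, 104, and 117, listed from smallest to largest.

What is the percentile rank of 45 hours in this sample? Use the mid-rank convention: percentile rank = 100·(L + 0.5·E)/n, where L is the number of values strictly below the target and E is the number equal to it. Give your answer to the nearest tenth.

36.7

Count below 45: L = 5; count equal: E = 1; n = 15.
Percentile rank = 100·(5 + 0.5·1)/15 = 100·5.5/15 = 36.67.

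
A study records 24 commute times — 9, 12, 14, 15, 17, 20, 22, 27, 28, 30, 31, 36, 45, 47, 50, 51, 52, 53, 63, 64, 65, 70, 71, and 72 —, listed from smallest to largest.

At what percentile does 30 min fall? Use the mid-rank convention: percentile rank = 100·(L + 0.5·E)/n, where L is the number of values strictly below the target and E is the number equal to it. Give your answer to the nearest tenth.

Count below 30: L = 9; count equal: E = 1; n = 24.
Percentile rank = 100·(9 + 0.5·1)/24 = 100·9.5/24 = 39.58.

39.6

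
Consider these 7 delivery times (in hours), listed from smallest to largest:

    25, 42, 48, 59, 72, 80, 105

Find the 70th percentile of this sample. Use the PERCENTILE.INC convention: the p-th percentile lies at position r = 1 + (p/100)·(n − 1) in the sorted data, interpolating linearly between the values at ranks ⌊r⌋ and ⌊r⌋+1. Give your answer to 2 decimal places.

73.60

n = 7.
r = 1 + (70/100)·(7 − 1) = 1 + 4.2 = 5.2.
Rank 5 is 72 and rank 6 is 80.
Interpolate: 72 + 0.2·(80 − 72) = 72 + 0.2·8 = 73.6.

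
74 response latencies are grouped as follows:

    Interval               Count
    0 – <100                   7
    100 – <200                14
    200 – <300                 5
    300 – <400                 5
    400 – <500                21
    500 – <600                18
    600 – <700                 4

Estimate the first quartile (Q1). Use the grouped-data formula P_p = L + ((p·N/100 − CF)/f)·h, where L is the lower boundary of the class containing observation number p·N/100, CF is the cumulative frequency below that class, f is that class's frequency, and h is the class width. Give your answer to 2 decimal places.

182.14

N = 74; target position k = 25/100 · 74 = 18.5.
Cumulative frequencies: 7, 21, 26, 31, 52, 70, 74.
Observation 18.5 falls in the class 100 – <200.
L = 100, CF = 7, f = 14, h = 100.
P25 = 100 + ((18.5 − 7)/14)·100 = 100 + 82.1429 = 182.143.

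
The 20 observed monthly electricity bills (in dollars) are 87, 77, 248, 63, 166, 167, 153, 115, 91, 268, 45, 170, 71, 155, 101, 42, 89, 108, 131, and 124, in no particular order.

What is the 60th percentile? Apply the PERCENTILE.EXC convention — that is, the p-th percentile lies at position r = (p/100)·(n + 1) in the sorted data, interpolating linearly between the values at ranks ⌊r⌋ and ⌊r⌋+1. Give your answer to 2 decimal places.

128.20

Sorted: 42, 45, 63, 71, 77, 87, 89, 91, 101, 108, 115, 124, 131, 153, 155, 166, 167, 170, 248, 268.
n = 20.
r = (60/100)·(20 + 1) = 12.6.
Rank 12 is 124 and rank 13 is 131.
Interpolate: 124 + 0.6·(131 − 124) = 124 + 0.6·7 = 128.2.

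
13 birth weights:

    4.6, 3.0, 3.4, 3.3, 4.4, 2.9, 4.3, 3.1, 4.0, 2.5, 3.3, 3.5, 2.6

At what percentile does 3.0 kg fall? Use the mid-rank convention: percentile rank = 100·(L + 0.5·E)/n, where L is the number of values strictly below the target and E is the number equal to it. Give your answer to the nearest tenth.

Sorted: 2.5, 2.6, 2.9, 3.0, 3.1, 3.3, 3.3, 3.4, 3.5, 4.0, 4.3, 4.4, 4.6.
Count below 3.0: L = 3; count equal: E = 1; n = 13.
Percentile rank = 100·(3 + 0.5·1)/13 = 100·3.5/13 = 26.92.

26.9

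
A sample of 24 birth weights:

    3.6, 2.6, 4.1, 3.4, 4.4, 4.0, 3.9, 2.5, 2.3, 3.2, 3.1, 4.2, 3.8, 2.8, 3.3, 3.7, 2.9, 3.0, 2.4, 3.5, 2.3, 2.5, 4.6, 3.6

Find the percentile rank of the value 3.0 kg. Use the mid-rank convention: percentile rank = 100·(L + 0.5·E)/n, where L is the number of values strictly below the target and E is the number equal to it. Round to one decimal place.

Sorted: 2.3, 2.3, 2.4, 2.5, 2.5, 2.6, 2.8, 2.9, 3.0, 3.1, 3.2, 3.3, 3.4, 3.5, 3.6, 3.6, 3.7, 3.8, 3.9, 4.0, 4.1, 4.2, 4.4, 4.6.
Count below 3.0: L = 8; count equal: E = 1; n = 24.
Percentile rank = 100·(8 + 0.5·1)/24 = 100·8.5/24 = 35.42.

35.4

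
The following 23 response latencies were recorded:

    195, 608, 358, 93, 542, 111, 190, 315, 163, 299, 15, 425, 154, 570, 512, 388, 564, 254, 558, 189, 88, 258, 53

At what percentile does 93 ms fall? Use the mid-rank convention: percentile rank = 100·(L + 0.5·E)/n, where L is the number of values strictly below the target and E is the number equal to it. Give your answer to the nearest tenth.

Sorted: 15, 53, 88, 93, 111, 154, 163, 189, 190, 195, 254, 258, 299, 315, 358, 388, 425, 512, 542, 558, 564, 570, 608.
Count below 93: L = 3; count equal: E = 1; n = 23.
Percentile rank = 100·(3 + 0.5·1)/23 = 100·3.5/23 = 15.22.

15.2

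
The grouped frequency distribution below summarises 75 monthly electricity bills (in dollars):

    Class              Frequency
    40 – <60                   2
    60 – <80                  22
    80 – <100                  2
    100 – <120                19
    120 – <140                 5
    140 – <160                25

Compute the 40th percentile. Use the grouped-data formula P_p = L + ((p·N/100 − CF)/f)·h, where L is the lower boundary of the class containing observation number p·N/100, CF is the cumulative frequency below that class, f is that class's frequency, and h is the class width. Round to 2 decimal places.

N = 75; target position k = 40/100 · 75 = 30.
Cumulative frequencies: 2, 24, 26, 45, 50, 75.
Observation 30 falls in the class 100 – <120.
L = 100, CF = 26, f = 19, h = 20.
P40 = 100 + ((30 − 26)/19)·20 = 100 + 4.21053 = 104.211.

104.21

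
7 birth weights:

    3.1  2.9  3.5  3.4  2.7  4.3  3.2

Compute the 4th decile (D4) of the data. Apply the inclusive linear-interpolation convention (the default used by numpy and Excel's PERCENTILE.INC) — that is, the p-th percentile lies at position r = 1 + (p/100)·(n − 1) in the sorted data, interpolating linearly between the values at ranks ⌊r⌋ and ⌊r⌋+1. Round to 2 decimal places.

Sorted: 2.7, 2.9, 3.1, 3.2, 3.4, 3.5, 4.3.
n = 7.
r = 1 + (40/100)·(7 − 1) = 1 + 2.4 = 3.4.
Rank 3 is 3.1 and rank 4 is 3.2.
Interpolate: 3.1 + 0.4·(3.2 − 3.1) = 3.1 + 0.4·0.1 = 3.14.

3.14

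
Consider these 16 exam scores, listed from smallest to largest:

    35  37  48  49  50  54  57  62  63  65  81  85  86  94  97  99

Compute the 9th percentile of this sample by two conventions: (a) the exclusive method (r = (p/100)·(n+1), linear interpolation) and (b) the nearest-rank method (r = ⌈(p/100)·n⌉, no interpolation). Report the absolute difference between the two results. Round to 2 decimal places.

0.94

n = 16.
(a) r = 1.53; between ranks 1 (35) and 2 (37): 36.06.
(b) the nearest-rank method: rank 2 → 37.
|36.06 − 37| = 0.94.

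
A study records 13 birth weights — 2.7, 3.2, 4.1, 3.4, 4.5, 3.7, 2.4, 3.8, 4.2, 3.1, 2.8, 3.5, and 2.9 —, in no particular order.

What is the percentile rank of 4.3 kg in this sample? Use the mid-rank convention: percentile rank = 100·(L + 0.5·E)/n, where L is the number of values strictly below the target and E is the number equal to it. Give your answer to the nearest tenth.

Sorted: 2.4, 2.7, 2.8, 2.9, 3.1, 3.2, 3.4, 3.5, 3.7, 3.8, 4.1, 4.2, 4.5.
Count below 4.3: L = 12; count equal: E = 0; n = 13.
Percentile rank = 100·(12 + 0.5·0)/13 = 100·12/13 = 92.31.

92.3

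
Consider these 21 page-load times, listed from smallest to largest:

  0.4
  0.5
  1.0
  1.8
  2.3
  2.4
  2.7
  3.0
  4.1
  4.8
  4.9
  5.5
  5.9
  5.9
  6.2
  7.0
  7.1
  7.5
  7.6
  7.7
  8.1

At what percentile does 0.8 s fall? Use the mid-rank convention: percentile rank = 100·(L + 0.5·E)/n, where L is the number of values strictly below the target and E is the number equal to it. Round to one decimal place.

9.5

Count below 0.8: L = 2; count equal: E = 0; n = 21.
Percentile rank = 100·(2 + 0.5·0)/21 = 100·2/21 = 9.524.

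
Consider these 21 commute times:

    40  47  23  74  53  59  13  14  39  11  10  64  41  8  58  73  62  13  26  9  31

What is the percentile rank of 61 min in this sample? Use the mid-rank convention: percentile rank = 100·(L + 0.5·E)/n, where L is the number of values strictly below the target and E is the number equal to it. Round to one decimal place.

81.0

Sorted: 8, 9, 10, 11, 13, 13, 14, 23, 26, 31, 39, 40, 41, 47, 53, 58, 59, 62, 64, 73, 74.
Count below 61: L = 17; count equal: E = 0; n = 21.
Percentile rank = 100·(17 + 0.5·0)/21 = 100·17/21 = 80.95.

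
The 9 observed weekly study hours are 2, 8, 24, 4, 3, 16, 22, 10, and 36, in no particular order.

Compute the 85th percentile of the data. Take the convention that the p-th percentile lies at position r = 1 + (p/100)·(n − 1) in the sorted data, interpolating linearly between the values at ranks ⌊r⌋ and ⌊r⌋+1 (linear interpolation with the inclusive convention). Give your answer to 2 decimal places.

Sorted: 2, 3, 4, 8, 10, 16, 22, 24, 36.
n = 9.
r = 1 + (85/100)·(9 − 1) = 1 + 6.8 = 7.8.
Rank 7 is 22 and rank 8 is 24.
Interpolate: 22 + 0.8·(24 − 22) = 22 + 0.8·2 = 23.6.

23.60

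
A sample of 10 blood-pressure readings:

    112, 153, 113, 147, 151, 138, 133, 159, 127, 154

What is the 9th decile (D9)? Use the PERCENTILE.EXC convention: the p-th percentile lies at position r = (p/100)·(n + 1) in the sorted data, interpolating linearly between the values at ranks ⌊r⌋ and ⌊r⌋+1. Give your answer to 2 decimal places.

Sorted: 112, 113, 127, 133, 138, 147, 151, 153, 154, 159.
n = 10.
r = (90/100)·(10 + 1) = 9.9.
Rank 9 is 154 and rank 10 is 159.
Interpolate: 154 + 0.9·(159 − 154) = 154 + 0.9·5 = 158.5.

158.50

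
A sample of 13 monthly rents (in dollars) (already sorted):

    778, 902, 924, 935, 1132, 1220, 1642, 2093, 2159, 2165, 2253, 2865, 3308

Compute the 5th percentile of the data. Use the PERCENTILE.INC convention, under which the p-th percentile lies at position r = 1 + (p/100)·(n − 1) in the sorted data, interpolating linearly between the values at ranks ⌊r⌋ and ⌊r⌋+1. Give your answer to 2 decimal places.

n = 13.
r = 1 + (5/100)·(13 − 1) = 1 + 0.6 = 1.6.
Rank 1 is 778 and rank 2 is 902.
Interpolate: 778 + 0.6·(902 − 778) = 778 + 0.6·124 = 852.4.

852.40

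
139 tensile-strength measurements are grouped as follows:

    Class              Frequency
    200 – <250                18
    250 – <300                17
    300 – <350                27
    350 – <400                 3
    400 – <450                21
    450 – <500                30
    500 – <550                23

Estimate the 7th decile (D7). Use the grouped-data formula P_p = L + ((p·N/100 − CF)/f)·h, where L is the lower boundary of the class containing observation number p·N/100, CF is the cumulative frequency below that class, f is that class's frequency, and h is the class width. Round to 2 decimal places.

N = 139; target position k = 70/100 · 139 = 97.3.
Cumulative frequencies: 18, 35, 62, 65, 86, 116, 139.
Observation 97.3 falls in the class 450 – <500.
L = 450, CF = 86, f = 30, h = 50.
P70 = 450 + ((97.3 − 86)/30)·50 = 450 + 18.8333 = 468.833.

468.83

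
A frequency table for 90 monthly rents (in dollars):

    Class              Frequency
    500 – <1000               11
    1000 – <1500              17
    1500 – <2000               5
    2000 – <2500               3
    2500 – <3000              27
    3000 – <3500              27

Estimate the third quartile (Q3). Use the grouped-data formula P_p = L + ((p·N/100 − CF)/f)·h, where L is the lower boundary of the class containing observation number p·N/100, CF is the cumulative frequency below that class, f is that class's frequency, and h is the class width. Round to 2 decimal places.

3083.33

N = 90; target position k = 75/100 · 90 = 67.5.
Cumulative frequencies: 11, 28, 33, 36, 63, 90.
Observation 67.5 falls in the class 3000 – <3500.
L = 3000, CF = 63, f = 27, h = 500.
P75 = 3000 + ((67.5 − 63)/27)·500 = 3000 + 83.3333 = 3083.33.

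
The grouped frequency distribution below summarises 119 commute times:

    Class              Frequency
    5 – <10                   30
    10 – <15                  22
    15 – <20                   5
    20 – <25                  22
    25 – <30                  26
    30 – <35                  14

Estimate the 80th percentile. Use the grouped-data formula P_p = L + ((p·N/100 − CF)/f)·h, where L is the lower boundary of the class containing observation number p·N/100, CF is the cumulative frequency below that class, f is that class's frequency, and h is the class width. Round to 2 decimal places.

N = 119; target position k = 80/100 · 119 = 95.2.
Cumulative frequencies: 30, 52, 57, 79, 105, 119.
Observation 95.2 falls in the class 25 – <30.
L = 25, CF = 79, f = 26, h = 5.
P80 = 25 + ((95.2 − 79)/26)·5 = 25 + 3.11538 = 28.1154.

28.12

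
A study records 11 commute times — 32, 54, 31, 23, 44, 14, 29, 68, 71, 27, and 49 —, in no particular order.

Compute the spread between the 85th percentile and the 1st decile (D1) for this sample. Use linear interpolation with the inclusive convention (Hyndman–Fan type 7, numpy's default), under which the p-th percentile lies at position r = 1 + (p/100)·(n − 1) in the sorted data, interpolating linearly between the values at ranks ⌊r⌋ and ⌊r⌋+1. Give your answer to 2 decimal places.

38.00

Sorted: 14, 23, 27, 29, 31, 32, 44, 49, 54, 68, 71.
n = 11.
P10: r = 2 (integer) → 23.
P85: r = 9.5; ranks 9–10 are 54, 68; interpolating gives 61.
Difference: 61 − 23 = 38.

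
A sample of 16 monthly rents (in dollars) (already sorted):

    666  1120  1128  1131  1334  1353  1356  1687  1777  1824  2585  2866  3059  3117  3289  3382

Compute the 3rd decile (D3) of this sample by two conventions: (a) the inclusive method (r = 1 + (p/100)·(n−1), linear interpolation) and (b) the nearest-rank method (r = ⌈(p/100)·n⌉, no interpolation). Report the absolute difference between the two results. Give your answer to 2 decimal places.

9.50

n = 16.
(a) r = 5.5; between ranks 5 (1334) and 6 (1353): 1343.5.
(b) the nearest-rank method: rank 5 → 1334.
|1343.5 − 1334| = 9.5.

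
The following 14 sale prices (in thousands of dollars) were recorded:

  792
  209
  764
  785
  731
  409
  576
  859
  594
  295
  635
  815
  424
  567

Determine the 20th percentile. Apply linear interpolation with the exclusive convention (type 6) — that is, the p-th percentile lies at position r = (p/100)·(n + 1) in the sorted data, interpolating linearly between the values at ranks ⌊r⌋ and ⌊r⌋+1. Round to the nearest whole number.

409

Sorted: 209, 295, 409, 424, 567, 576, 594, 635, 731, 764, 785, 792, 815, 859.
n = 14.
r = (20/100)·(14 + 1) = 3.
r is an integer, so P20 is the value at rank 3: 409.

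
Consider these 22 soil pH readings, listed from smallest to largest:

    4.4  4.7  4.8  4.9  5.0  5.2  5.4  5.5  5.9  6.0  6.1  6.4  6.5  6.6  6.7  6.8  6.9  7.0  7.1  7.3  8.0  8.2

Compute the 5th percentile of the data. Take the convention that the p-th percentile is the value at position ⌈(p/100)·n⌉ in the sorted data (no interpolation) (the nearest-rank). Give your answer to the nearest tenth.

4.7

n = 22.
Position = ⌈5/100 · 22⌉ = ⌈1.1⌉ = 2.
The value at rank 2 is 4.7.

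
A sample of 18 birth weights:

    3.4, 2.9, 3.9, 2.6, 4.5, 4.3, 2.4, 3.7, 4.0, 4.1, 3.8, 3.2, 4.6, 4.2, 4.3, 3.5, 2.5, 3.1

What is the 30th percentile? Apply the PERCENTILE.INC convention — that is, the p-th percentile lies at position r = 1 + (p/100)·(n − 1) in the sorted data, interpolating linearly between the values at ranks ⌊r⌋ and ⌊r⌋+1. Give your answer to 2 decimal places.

3.22

Sorted: 2.4, 2.5, 2.6, 2.9, 3.1, 3.2, 3.4, 3.5, 3.7, 3.8, 3.9, 4.0, 4.1, 4.2, 4.3, 4.3, 4.5, 4.6.
n = 18.
r = 1 + (30/100)·(18 − 1) = 1 + 5.1 = 6.1.
Rank 6 is 3.2 and rank 7 is 3.4.
Interpolate: 3.2 + 0.1·(3.4 − 3.2) = 3.2 + 0.1·0.2 = 3.22.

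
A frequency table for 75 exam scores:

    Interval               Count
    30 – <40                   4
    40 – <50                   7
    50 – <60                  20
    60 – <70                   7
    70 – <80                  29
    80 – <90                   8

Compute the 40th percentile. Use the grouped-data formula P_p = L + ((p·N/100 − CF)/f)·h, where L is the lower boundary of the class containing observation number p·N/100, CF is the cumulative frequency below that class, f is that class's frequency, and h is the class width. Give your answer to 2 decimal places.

N = 75; target position k = 40/100 · 75 = 30.
Cumulative frequencies: 4, 11, 31, 38, 67, 75.
Observation 30 falls in the class 50 – <60.
L = 50, CF = 11, f = 20, h = 10.
P40 = 50 + ((30 − 11)/20)·10 = 50 + 9.5 = 59.5.

59.50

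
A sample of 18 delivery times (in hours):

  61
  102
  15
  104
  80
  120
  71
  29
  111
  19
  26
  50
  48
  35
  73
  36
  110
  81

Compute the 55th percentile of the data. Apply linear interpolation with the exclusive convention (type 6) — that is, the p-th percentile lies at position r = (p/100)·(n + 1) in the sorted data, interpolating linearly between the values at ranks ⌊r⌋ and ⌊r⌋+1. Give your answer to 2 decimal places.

Sorted: 15, 19, 26, 29, 35, 36, 48, 50, 61, 71, 73, 80, 81, 102, 104, 110, 111, 120.
n = 18.
r = (55/100)·(18 + 1) = 10.45.
Rank 10 is 71 and rank 11 is 73.
Interpolate: 71 + 0.45·(73 − 71) = 71 + 0.45·2 = 71.9.

71.90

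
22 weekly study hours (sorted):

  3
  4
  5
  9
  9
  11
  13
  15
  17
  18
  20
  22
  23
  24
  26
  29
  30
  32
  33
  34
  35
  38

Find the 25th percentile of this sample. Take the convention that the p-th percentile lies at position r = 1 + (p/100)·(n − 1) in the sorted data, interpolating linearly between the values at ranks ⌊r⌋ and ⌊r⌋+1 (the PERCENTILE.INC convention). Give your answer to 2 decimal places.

11.50

n = 22.
r = 1 + (25/100)·(22 − 1) = 1 + 5.25 = 6.25.
Rank 6 is 11 and rank 7 is 13.
Interpolate: 11 + 0.25·(13 − 11) = 11 + 0.25·2 = 11.5.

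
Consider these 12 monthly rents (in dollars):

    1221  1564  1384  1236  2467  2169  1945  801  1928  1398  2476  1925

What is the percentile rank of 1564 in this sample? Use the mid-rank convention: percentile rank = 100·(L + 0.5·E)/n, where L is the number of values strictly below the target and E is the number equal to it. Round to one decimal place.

Sorted: 801, 1221, 1236, 1384, 1398, 1564, 1925, 1928, 1945, 2169, 2467, 2476.
Count below 1564: L = 5; count equal: E = 1; n = 12.
Percentile rank = 100·(5 + 0.5·1)/12 = 100·5.5/12 = 45.83.

45.8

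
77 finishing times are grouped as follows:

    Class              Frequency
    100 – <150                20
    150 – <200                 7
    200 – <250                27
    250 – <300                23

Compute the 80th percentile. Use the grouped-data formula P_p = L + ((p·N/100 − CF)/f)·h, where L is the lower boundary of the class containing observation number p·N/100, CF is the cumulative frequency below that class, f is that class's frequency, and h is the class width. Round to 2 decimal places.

N = 77; target position k = 80/100 · 77 = 61.6.
Cumulative frequencies: 20, 27, 54, 77.
Observation 61.6 falls in the class 250 – <300.
L = 250, CF = 54, f = 23, h = 50.
P80 = 250 + ((61.6 − 54)/23)·50 = 250 + 16.5217 = 266.522.

266.52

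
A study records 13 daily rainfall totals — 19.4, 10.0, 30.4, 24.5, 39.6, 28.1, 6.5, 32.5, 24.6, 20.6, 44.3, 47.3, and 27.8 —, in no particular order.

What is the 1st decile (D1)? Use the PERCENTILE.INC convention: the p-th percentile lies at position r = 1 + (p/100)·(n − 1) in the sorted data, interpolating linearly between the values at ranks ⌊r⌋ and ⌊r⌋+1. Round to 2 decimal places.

Sorted: 6.5, 10.0, 19.4, 20.6, 24.5, 24.6, 27.8, 28.1, 30.4, 32.5, 39.6, 44.3, 47.3.
n = 13.
r = 1 + (10/100)·(13 − 1) = 1 + 1.2 = 2.2.
Rank 2 is 10.0 and rank 3 is 19.4.
Interpolate: 10.0 + 0.2·(19.4 − 10.0) = 10.0 + 0.2·9.4 = 11.88.

11.88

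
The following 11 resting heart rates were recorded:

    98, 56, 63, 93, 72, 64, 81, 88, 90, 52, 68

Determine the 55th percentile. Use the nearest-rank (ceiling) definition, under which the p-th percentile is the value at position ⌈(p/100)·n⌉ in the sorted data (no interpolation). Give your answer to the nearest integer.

Sorted: 52, 56, 63, 64, 68, 72, 81, 88, 90, 93, 98.
n = 11.
Position = ⌈55/100 · 11⌉ = ⌈6.05⌉ = 7.
The value at rank 7 is 81.

81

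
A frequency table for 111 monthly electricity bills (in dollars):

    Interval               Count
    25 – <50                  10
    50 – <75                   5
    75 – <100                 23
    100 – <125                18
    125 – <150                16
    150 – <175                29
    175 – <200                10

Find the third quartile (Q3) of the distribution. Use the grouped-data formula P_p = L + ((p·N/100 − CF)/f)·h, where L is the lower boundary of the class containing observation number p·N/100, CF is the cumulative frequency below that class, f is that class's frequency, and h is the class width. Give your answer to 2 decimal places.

N = 111; target position k = 75/100 · 111 = 83.25.
Cumulative frequencies: 10, 15, 38, 56, 72, 101, 111.
Observation 83.25 falls in the class 150 – <175.
L = 150, CF = 72, f = 29, h = 25.
P75 = 150 + ((83.25 − 72)/29)·25 = 150 + 9.69828 = 159.698.

159.70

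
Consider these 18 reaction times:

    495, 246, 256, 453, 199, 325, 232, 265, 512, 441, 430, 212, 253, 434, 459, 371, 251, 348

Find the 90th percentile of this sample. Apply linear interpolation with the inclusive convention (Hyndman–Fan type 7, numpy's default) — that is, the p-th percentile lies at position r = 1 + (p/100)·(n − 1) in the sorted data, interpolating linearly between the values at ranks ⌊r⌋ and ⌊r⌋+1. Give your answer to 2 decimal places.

Sorted: 199, 212, 232, 246, 251, 253, 256, 265, 325, 348, 371, 430, 434, 441, 453, 459, 495, 512.
n = 18.
r = 1 + (90/100)·(18 − 1) = 1 + 15.3 = 16.3.
Rank 16 is 459 and rank 17 is 495.
Interpolate: 459 + 0.3·(495 − 459) = 459 + 0.3·36 = 469.8.

469.80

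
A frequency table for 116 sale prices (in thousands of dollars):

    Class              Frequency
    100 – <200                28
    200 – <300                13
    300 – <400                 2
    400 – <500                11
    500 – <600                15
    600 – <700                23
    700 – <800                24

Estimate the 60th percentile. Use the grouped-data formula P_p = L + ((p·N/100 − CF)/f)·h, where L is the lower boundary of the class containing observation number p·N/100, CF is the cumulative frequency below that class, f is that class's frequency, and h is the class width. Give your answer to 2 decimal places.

N = 116; target position k = 60/100 · 116 = 69.6.
Cumulative frequencies: 28, 41, 43, 54, 69, 92, 116.
Observation 69.6 falls in the class 600 – <700.
L = 600, CF = 69, f = 23, h = 100.
P60 = 600 + ((69.6 − 69)/23)·100 = 600 + 2.6087 = 602.609.

602.61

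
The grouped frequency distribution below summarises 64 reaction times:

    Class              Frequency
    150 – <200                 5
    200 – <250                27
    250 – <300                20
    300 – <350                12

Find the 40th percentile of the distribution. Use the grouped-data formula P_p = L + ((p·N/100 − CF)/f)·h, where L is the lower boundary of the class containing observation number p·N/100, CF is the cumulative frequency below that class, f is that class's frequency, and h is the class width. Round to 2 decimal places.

N = 64; target position k = 40/100 · 64 = 25.6.
Cumulative frequencies: 5, 32, 52, 64.
Observation 25.6 falls in the class 200 – <250.
L = 200, CF = 5, f = 27, h = 50.
P40 = 200 + ((25.6 − 5)/27)·50 = 200 + 38.1481 = 238.148.

238.15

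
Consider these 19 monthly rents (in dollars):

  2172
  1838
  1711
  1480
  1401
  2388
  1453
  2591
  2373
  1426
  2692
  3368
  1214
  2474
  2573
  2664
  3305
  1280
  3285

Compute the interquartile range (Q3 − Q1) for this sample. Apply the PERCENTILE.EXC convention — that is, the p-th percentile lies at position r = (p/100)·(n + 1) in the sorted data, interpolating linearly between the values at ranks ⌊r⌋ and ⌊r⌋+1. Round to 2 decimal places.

Sorted: 1214, 1280, 1401, 1426, 1453, 1480, 1711, 1838, 2172, 2373, 2388, 2474, 2573, 2591, 2664, 2692, 3285, 3305, 3368.
n = 19.
P25: r = 5 (integer) → 1453.
P75: r = 15 (integer) → 2664.
Difference: 2664 − 1453 = 1211.

1211.00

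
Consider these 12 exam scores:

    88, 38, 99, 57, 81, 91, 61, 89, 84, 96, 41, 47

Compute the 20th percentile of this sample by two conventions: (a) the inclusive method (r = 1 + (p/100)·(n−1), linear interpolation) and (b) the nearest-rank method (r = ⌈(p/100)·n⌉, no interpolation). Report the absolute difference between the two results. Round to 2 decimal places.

2.00

Sorted: 38, 41, 47, 57, 61, 81, 84, 88, 89, 91, 96, 99.
n = 12.
(a) r = 3.2; between ranks 3 (47) and 4 (57): 49.
(b) the nearest-rank method: rank 3 → 47.
|49 − 47| = 2.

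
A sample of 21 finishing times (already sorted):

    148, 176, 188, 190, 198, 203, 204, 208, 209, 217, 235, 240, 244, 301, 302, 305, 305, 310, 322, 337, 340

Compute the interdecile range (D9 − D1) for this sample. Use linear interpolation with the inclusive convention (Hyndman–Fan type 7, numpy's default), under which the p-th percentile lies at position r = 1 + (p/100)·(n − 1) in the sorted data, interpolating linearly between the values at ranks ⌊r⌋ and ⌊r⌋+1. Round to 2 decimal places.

n = 21.
P10: r = 3 (integer) → 188.
P90: r = 19 (integer) → 322.
Difference: 322 − 188 = 134.

134.00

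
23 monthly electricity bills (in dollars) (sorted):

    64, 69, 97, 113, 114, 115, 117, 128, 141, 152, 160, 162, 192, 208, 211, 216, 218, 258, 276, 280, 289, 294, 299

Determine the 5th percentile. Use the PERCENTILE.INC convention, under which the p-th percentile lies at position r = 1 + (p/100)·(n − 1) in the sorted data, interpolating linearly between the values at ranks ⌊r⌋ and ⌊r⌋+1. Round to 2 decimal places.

71.80

n = 23.
r = 1 + (5/100)·(23 − 1) = 1 + 1.1 = 2.1.
Rank 2 is 69 and rank 3 is 97.
Interpolate: 69 + 0.1·(97 − 69) = 69 + 0.1·28 = 71.8.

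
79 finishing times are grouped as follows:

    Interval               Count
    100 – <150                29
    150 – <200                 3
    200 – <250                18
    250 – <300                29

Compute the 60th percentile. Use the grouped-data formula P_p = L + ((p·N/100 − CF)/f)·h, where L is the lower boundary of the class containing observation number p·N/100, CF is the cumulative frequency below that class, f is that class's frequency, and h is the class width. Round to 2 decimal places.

242.78

N = 79; target position k = 60/100 · 79 = 47.4.
Cumulative frequencies: 29, 32, 50, 79.
Observation 47.4 falls in the class 200 – <250.
L = 200, CF = 32, f = 18, h = 50.
P60 = 200 + ((47.4 − 32)/18)·50 = 200 + 42.7778 = 242.778.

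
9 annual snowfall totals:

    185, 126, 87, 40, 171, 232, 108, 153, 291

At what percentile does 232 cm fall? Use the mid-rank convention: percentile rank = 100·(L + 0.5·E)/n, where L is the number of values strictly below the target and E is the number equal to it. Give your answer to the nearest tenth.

83.3

Sorted: 40, 87, 108, 126, 153, 171, 185, 232, 291.
Count below 232: L = 7; count equal: E = 1; n = 9.
Percentile rank = 100·(7 + 0.5·1)/9 = 100·7.5/9 = 83.33.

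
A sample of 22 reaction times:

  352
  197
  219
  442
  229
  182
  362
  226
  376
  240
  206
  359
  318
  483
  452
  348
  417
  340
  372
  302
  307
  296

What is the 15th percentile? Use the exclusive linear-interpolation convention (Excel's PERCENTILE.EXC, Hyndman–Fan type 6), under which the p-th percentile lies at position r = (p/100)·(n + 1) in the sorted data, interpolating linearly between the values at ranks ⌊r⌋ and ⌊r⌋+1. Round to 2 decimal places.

211.85

Sorted: 182, 197, 206, 219, 226, 229, 240, 296, 302, 307, 318, 340, 348, 352, 359, 362, 372, 376, 417, 442, 452, 483.
n = 22.
r = (15/100)·(22 + 1) = 3.45.
Rank 3 is 206 and rank 4 is 219.
Interpolate: 206 + 0.45·(219 − 206) = 206 + 0.45·13 = 211.85.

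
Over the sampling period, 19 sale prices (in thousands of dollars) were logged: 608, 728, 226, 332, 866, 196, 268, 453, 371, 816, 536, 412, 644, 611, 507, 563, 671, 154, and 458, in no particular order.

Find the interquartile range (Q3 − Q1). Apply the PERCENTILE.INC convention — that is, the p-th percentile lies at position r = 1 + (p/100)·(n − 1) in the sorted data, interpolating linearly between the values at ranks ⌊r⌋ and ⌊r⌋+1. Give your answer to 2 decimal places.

276.00

Sorted: 154, 196, 226, 268, 332, 371, 412, 453, 458, 507, 536, 563, 608, 611, 644, 671, 728, 816, 866.
n = 19.
P25: r = 5.5; ranks 5–6 are 332, 371; interpolating gives 351.5.
P75: r = 14.5; ranks 14–15 are 611, 644; interpolating gives 627.5.
Difference: 627.5 − 351.5 = 276.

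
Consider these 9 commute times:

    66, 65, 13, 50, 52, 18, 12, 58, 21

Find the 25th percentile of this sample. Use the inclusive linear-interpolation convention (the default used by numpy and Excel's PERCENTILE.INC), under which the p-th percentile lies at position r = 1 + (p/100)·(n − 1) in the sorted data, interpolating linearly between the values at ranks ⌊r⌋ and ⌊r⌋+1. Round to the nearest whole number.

18

Sorted: 12, 13, 18, 21, 50, 52, 58, 65, 66.
n = 9.
r = 1 + (25/100)·(9 − 1) = 1 + 2 = 3.
r is an integer, so P25 is the value at rank 3: 18.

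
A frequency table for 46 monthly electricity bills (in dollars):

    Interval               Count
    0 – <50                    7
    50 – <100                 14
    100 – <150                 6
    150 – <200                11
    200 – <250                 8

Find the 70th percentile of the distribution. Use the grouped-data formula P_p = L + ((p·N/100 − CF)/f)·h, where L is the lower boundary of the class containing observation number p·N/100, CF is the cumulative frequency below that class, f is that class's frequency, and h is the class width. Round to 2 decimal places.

173.64

N = 46; target position k = 70/100 · 46 = 32.2.
Cumulative frequencies: 7, 21, 27, 38, 46.
Observation 32.2 falls in the class 150 – <200.
L = 150, CF = 27, f = 11, h = 50.
P70 = 150 + ((32.2 − 27)/11)·50 = 150 + 23.6364 = 173.636.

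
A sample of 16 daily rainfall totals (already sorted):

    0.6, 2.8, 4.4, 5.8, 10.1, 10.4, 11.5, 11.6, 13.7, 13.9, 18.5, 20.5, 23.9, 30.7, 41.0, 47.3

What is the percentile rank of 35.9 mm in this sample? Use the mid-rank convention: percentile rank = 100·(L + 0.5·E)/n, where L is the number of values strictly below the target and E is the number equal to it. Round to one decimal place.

Count below 35.9: L = 14; count equal: E = 0; n = 16.
Percentile rank = 100·(14 + 0.5·0)/16 = 100·14/16 = 87.5.

87.5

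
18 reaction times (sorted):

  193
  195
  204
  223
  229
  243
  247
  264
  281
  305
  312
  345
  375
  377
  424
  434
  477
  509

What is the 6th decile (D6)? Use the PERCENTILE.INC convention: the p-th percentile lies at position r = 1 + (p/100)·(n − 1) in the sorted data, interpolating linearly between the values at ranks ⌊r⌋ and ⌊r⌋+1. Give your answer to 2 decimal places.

318.60

n = 18.
r = 1 + (60/100)·(18 − 1) = 1 + 10.2 = 11.2.
Rank 11 is 312 and rank 12 is 345.
Interpolate: 312 + 0.2·(345 − 312) = 312 + 0.2·33 = 318.6.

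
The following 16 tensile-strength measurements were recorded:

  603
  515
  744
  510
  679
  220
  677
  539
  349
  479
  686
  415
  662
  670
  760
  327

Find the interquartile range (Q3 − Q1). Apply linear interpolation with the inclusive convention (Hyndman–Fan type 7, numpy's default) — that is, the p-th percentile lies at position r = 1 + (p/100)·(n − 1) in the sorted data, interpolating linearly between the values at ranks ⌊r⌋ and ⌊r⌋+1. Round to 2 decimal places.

Sorted: 220, 327, 349, 415, 479, 510, 515, 539, 603, 662, 670, 677, 679, 686, 744, 760.
n = 16.
P25: r = 4.75; ranks 4–5 are 415, 479; interpolating gives 463.
P75: r = 12.25; ranks 12–13 are 677, 679; interpolating gives 677.5.
Difference: 677.5 − 463 = 214.5.

214.50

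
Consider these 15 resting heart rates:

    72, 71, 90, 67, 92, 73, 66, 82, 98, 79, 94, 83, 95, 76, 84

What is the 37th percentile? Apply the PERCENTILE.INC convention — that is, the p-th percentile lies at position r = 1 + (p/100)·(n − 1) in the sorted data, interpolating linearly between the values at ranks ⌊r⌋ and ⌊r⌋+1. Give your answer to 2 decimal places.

Sorted: 66, 67, 71, 72, 73, 76, 79, 82, 83, 84, 90, 92, 94, 95, 98.
n = 15.
r = 1 + (37/100)·(15 − 1) = 1 + 5.18 = 6.18.
Rank 6 is 76 and rank 7 is 79.
Interpolate: 76 + 0.18·(79 − 76) = 76 + 0.18·3 = 76.54.

76.54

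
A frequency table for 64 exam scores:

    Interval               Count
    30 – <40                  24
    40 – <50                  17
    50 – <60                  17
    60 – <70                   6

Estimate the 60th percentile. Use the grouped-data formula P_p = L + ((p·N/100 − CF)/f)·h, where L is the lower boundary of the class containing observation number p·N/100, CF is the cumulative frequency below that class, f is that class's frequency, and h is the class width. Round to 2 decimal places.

N = 64; target position k = 60/100 · 64 = 38.4.
Cumulative frequencies: 24, 41, 58, 64.
Observation 38.4 falls in the class 40 – <50.
L = 40, CF = 24, f = 17, h = 10.
P60 = 40 + ((38.4 − 24)/17)·10 = 40 + 8.47059 = 48.4706.

48.47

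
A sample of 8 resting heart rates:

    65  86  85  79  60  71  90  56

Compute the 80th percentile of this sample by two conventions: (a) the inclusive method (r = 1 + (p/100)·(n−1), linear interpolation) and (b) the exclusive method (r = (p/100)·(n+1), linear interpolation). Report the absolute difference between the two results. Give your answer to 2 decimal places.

Sorted: 56, 60, 65, 71, 79, 85, 86, 90.
n = 8.
(a) r = 6.6; between ranks 6 (85) and 7 (86): 85.6.
(b) r = 7.2; between ranks 7 (86) and 8 (90): 86.8.
|85.6 − 86.8| = 1.2.

1.20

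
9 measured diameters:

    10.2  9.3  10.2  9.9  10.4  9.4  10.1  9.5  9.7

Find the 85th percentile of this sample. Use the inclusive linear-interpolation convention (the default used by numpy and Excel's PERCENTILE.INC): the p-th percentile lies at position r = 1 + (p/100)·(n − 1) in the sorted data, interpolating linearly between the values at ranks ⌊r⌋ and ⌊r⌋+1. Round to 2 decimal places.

Sorted: 9.3, 9.4, 9.5, 9.7, 9.9, 10.1, 10.2, 10.2, 10.4.
n = 9.
r = 1 + (85/100)·(9 − 1) = 1 + 6.8 = 7.8.
Rank 7 is 10.2 and rank 8 is 10.2.
Interpolate: 10.2 + 0.8·(10.2 − 10.2) = 10.2 + 0.8·0 = 10.2.

10.20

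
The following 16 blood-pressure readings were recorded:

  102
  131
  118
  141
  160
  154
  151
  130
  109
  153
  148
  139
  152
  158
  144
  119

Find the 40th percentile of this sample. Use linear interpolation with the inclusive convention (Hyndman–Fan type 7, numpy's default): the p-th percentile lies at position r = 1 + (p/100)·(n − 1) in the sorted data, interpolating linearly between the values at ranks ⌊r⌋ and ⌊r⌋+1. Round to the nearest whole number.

Sorted: 102, 109, 118, 119, 130, 131, 139, 141, 144, 148, 151, 152, 153, 154, 158, 160.
n = 16.
r = 1 + (40/100)·(16 − 1) = 1 + 6 = 7.
r is an integer, so P40 is the value at rank 7: 139.

139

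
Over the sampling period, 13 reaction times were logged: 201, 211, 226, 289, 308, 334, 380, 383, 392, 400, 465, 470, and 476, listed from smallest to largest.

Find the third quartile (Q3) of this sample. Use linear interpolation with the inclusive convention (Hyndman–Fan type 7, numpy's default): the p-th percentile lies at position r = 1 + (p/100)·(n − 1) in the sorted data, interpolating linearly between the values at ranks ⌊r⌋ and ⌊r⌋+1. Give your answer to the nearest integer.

400

n = 13.
r = 1 + (75/100)·(13 − 1) = 1 + 9 = 10.
r is an integer, so P75 is the value at rank 10: 400.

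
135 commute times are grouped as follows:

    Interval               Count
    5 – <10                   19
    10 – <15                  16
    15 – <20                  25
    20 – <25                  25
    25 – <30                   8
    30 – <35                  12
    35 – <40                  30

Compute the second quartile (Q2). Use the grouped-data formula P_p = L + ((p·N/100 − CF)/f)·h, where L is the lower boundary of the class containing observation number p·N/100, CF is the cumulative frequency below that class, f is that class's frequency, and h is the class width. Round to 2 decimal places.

21.50

N = 135; target position k = 50/100 · 135 = 67.5.
Cumulative frequencies: 19, 35, 60, 85, 93, 105, 135.
Observation 67.5 falls in the class 20 – <25.
L = 20, CF = 60, f = 25, h = 5.
P50 = 20 + ((67.5 − 60)/25)·5 = 20 + 1.5 = 21.5.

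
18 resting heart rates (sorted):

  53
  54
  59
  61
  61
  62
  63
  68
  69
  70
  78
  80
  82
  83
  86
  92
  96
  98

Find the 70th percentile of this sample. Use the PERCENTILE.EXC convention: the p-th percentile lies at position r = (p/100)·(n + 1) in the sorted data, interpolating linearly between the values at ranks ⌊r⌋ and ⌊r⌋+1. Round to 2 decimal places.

n = 18.
r = (70/100)·(18 + 1) = 13.3.
Rank 13 is 82 and rank 14 is 83.
Interpolate: 82 + 0.3·(83 − 82) = 82 + 0.3·1 = 82.3.

82.30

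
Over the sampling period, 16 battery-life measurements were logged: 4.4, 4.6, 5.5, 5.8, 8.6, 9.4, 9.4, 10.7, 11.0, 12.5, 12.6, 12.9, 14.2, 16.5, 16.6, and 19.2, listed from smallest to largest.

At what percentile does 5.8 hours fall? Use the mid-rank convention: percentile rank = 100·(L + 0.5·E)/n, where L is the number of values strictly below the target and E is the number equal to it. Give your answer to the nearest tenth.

Count below 5.8: L = 3; count equal: E = 1; n = 16.
Percentile rank = 100·(3 + 0.5·1)/16 = 100·3.5/16 = 21.88.

21.9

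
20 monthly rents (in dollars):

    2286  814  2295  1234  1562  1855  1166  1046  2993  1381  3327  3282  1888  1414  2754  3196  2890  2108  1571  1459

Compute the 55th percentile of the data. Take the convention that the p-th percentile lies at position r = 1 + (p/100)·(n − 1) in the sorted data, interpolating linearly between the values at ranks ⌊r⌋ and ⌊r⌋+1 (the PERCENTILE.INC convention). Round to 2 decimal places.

Sorted: 814, 1046, 1166, 1234, 1381, 1414, 1459, 1562, 1571, 1855, 1888, 2108, 2286, 2295, 2754, 2890, 2993, 3196, 3282, 3327.
n = 20.
r = 1 + (55/100)·(20 − 1) = 1 + 10.45 = 11.45.
Rank 11 is 1888 and rank 12 is 2108.
Interpolate: 1888 + 0.45·(2108 − 1888) = 1888 + 0.45·220 = 1987.

1987.00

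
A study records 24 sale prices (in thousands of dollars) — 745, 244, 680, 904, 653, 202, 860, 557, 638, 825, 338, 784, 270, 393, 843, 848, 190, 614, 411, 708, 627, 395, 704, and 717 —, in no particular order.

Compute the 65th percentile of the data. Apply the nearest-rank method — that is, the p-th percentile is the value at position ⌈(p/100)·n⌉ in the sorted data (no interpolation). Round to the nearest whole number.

Sorted: 190, 202, 244, 270, 338, 393, 395, 411, 557, 614, 627, 638, 653, 680, 704, 708, 717, 745, 784, 825, 843, 848, 860, 904.
n = 24.
Position = ⌈65/100 · 24⌉ = ⌈15.6⌉ = 16.
The value at rank 16 is 708.

708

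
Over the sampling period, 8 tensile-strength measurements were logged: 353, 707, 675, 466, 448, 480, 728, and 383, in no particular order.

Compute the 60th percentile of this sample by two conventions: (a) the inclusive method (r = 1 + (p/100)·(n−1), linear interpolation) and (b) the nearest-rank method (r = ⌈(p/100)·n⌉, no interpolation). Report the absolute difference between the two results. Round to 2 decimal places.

39.00

Sorted: 353, 383, 448, 466, 480, 675, 707, 728.
n = 8.
(a) r = 5.2; between ranks 5 (480) and 6 (675): 519.
(b) the nearest-rank method: rank 5 → 480.
|519 − 480| = 39.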